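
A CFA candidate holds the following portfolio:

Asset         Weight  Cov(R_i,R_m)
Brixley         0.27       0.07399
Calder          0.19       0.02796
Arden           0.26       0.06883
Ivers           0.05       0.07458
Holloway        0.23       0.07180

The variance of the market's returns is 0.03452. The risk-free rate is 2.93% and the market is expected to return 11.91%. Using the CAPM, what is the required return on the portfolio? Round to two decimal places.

19.43%

β_Brixley = 0.07399 / 0.03452 = 2.1434
β_Calder = 0.02796 / 0.03452 = 0.8100
β_Arden = 0.06883 / 0.03452 = 1.9939
β_Ivers = 0.07458 / 0.03452 = 2.1605
β_Holloway = 0.07180 / 0.03452 = 2.0800
β_P = Σ w_i β_i = 0.27×2.1434 + 0.19×0.8100 + 0.26×1.9939 + 0.05×2.1605 + 0.23×2.0800 = 1.8375
MRP = 11.91% − 2.93% = 8.98%
E(R_P) = R_f + β_P × MRP = 2.93% + 1.8375 × 8.98% = 19.43%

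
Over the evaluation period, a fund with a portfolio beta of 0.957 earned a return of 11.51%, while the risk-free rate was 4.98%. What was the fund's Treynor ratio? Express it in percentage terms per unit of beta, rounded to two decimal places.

6.82%

Treynor = (R_P − R_f) / β_P = (11.51% − 4.98%) / 0.9570 = 6.53% / 0.9570 = 6.82%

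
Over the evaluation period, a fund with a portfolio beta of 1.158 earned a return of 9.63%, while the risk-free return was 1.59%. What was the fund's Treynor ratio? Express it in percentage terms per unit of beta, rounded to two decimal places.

Treynor = (R_P − R_f) / β_P = (9.63% − 1.59%) / 1.1580 = 8.04% / 1.1580 = 6.94%

6.94%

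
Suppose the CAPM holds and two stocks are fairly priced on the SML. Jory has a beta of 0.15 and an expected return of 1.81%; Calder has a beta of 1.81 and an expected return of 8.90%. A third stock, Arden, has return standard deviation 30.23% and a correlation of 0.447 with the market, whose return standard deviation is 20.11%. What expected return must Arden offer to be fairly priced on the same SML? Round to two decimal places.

4.04%

MRP = (8.90% − 1.81%) / (1.81 − 0.15) = 4.2711%
R_f = 1.81% − 0.15 × 4.2711% = 1.1693%
β_Arden = ρ·σ_i/σ_m = 0.447 × 30.23 / 20.11 = 0.6719
E(R_Arden) = R_f + β × MRP = 1.1693% + 0.6719 × 4.2711% = 4.04%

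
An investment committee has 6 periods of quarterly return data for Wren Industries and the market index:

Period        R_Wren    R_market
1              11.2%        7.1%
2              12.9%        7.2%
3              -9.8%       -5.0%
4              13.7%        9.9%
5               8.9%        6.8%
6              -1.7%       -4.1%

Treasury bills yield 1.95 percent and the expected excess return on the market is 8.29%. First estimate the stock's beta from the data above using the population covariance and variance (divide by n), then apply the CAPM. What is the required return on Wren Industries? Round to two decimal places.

13.73%

Mean R_i = (11.2 + 12.9 − 9.8 + 13.7 + 8.9 − 1.7) / 6 = 5.8667%
Mean R_m = (7.1 + 7.2 − 5.0 + 9.9 + 6.8 − 4.1) / 6 = 3.6500%
Σ(R_i − R̄_i)(R_m − R̄_m) = 296.0400  ⇒  Cov = 296.0400 / 6 = 49.3400
Σ(R_m − R̄_m)² = 208.3750  ⇒  Var(R_m) = 208.3750 / 6 = 34.7292
β = Cov / Var(R_m) = 49.3400 / 34.7292 = 1.4207
E(R) = R_f + β × MRP = 1.95% + 1.4207 × 8.29% = 13.73%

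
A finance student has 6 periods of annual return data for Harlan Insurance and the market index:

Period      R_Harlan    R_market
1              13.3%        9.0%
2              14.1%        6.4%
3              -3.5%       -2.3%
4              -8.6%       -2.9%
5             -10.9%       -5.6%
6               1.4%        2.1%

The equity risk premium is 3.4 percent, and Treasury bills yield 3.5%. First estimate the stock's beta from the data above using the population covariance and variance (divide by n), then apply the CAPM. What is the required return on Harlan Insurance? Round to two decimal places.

9.73%

Mean R_i = (13.3 + 14.1 − 3.5 − 8.6 − 10.9 + 1.4) / 6 = 0.9667%
Mean R_m = (9.0 + 6.4 − 2.3 − 2.9 − 5.6 + 2.1) / 6 = 1.1167%
Σ(R_i − R̄_i)(R_m − R̄_m) = 300.4333  ⇒  Cov = 300.4333 / 6 = 50.0722
Σ(R_m − R̄_m)² = 163.9483  ⇒  Var(R_m) = 163.9483 / 6 = 27.3247
β = Cov / Var(R_m) = 50.0722 / 27.3247 = 1.8325
E(R) = R_f + β × MRP = 3.5% + 1.8325 × 3.4% = 9.73%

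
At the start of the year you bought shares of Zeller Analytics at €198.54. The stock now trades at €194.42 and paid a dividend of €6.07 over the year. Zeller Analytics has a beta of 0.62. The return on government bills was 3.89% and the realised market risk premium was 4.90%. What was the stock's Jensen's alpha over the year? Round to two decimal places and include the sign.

-5.95%

Realised HPR = (P1 + D1 − P0) / P0 = (194.42 + 6.07 − 198.54) / 198.54 = 1.95 / 198.54 = 0.9822%
CAPM required = R_f + β·MRP = 3.89% + 0.62 × 4.90% = 6.9280%
α = realised − required = 0.9822% − 6.9280% = -5.95%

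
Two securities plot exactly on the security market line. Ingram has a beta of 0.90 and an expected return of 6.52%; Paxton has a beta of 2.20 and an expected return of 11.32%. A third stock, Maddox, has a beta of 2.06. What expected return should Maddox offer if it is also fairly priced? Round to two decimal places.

MRP (SML slope) = (11.32% − 6.52%) / (2.20 − 0.90) = 4.80% / 1.30 = 3.6923%
R_f (intercept) = 6.52% − 0.90 × 3.6923% = 3.1969%
E(R_Maddox) = R_f + β × MRP = 3.1969% + 2.06 × 3.6923% = 10.80%

10.80%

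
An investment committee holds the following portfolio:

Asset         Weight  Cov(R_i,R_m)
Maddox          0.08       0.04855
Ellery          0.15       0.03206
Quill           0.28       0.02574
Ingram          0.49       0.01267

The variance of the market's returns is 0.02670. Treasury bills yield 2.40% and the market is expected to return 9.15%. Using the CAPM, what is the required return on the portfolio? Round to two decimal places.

β_Maddox = 0.04855 / 0.02670 = 1.8184
β_Ellery = 0.03206 / 0.02670 = 1.2007
β_Quill = 0.02574 / 0.02670 = 0.9640
β_Ingram = 0.01267 / 0.02670 = 0.4745
β_P = Σ w_i β_i = 0.08×1.8184 + 0.15×1.2007 + 0.28×0.9640 + 0.49×0.4745 = 0.8280
MRP = 9.15% − 2.40% = 6.75%
E(R_P) = R_f + β_P × MRP = 2.40% + 0.8280 × 6.75% = 7.99%

7.99%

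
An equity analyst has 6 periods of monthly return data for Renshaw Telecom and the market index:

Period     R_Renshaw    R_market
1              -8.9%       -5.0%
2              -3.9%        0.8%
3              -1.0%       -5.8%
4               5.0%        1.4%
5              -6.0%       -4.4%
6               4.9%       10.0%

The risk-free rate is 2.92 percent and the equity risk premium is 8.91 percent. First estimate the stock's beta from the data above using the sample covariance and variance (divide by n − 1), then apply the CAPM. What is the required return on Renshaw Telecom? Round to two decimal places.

9.12%

Mean R_i = (-8.9 − 3.9 − 1.0 + 5.0 − 6.0 + 4.9) / 6 = -1.6500%
Mean R_m = (-5.0 + 0.8 − 5.8 + 1.4 − 4.4 + 10.0) / 6 = -0.5000%
Σ(R_i − R̄_i)(R_m − R̄_m) = 124.6300  ⇒  Cov = 124.6300 / 5 = 24.9260
Σ(R_m − R̄_m)² = 179.1000  ⇒  Var(R_m) = 179.1000 / 5 = 35.8200
β = Cov / Var(R_m) = 24.9260 / 35.8200 = 0.6959
E(R) = R_f + β × MRP = 2.92% + 0.6959 × 8.91% = 9.12%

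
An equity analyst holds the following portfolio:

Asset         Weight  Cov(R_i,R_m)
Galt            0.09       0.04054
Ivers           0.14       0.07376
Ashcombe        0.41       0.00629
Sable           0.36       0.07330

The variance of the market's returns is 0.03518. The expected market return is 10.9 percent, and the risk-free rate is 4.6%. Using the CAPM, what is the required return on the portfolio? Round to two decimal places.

12.29%

β_Galt = 0.04054 / 0.03518 = 1.1524
β_Ivers = 0.07376 / 0.03518 = 2.0966
β_Ashcombe = 0.00629 / 0.03518 = 0.1788
β_Sable = 0.07330 / 0.03518 = 2.0836
β_P = Σ w_i β_i = 0.09×1.1524 + 0.14×2.0966 + 0.41×0.1788 + 0.36×2.0836 = 1.2206
MRP = 10.9% − 4.6% = 6.30%
E(R_P) = R_f + β_P × MRP = 4.6% + 1.2206 × 6.3% = 12.29%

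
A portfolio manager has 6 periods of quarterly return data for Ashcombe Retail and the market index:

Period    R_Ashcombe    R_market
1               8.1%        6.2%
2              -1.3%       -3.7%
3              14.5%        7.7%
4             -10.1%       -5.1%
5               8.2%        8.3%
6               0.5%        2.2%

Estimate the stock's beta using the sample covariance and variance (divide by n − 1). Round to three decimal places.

Mean R_i = (8.1 − 1.3 + 14.5 − 10.1 + 8.2 + 0.5) / 6 = 3.3167%
Mean R_m = (6.2 − 3.7 + 7.7 − 5.1 + 8.3 + 2.2) / 6 = 2.6000%
Σ(R_i − R̄_i)(R_m − R̄_m) = 235.6100  ⇒  Cov = 235.6100 / 5 = 47.1220
Σ(R_m − R̄_m)² = 170.6000  ⇒  Var(R_m) = 170.6000 / 5 = 34.1200
β = Cov / Var(R_m) = 47.1220 / 34.1200 = 1.3811

1.381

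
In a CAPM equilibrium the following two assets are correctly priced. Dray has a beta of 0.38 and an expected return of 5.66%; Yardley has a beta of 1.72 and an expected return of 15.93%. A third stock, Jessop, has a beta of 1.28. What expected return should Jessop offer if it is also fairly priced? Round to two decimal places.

MRP (SML slope) = (15.93% − 5.66%) / (1.72 − 0.38) = 10.27% / 1.34 = 7.6642%
R_f (intercept) = 5.66% − 0.38 × 7.6642% = 2.7476%
E(R_Jessop) = R_f + β × MRP = 2.7476% + 1.28 × 7.6642% = 12.56%

12.56%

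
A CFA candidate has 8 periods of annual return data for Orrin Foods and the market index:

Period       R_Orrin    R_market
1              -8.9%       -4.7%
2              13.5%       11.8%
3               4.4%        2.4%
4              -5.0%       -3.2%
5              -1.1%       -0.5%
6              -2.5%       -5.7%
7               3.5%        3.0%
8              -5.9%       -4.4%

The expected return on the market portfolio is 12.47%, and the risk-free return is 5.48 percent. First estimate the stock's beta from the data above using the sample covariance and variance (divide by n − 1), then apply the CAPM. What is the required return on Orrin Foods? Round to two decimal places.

13.66%

Mean R_i = (-8.9 + 13.5 + 4.4 − 5.0 − 1.1 − 2.5 + 3.5 − 5.9) / 8 = -0.2500%
Mean R_m = (-4.7 + 11.8 + 2.4 − 3.2 − 0.5 − 5.7 + 3.0 − 4.4) / 8 = -0.1625%
Σ(R_i − R̄_i)(R_m − R̄_m) = 278.6250  ⇒  Cov = 278.6250 / 7 = 39.8036
Σ(R_m − R̄_m)² = 238.2188  ⇒  Var(R_m) = 238.2188 / 7 = 34.0313
β = Cov / Var(R_m) = 39.8036 / 34.0313 = 1.1696
MRP = 12.47% − 5.48% = 6.99%
E(R) = R_f + β × MRP = 5.48% + 1.1696 × 6.99% = 13.66%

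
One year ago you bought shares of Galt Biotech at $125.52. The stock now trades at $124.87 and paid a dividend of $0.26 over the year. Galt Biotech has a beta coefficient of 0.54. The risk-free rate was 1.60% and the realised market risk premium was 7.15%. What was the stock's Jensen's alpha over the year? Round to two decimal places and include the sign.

-5.77%

Realised HPR = (P1 + D1 − P0) / P0 = (124.87 + 0.26 − 125.52) / 125.52 = -0.39 / 125.52 = -0.3107%
CAPM required = R_f + β·MRP = 1.60% + 0.54 × 7.15% = 5.4610%
α = realised − required = -0.3107% − 5.4610% = -5.77%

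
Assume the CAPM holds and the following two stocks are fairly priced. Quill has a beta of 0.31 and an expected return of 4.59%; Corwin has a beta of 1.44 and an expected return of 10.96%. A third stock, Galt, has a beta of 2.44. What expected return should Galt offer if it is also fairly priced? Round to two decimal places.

16.60%

MRP (SML slope) = (10.96% − 4.59%) / (1.44 − 0.31) = 6.37% / 1.13 = 5.6372%
R_f (intercept) = 4.59% − 0.31 × 5.6372% = 2.8425%
E(R_Galt) = R_f + β × MRP = 2.8425% + 2.44 × 5.6372% = 16.60%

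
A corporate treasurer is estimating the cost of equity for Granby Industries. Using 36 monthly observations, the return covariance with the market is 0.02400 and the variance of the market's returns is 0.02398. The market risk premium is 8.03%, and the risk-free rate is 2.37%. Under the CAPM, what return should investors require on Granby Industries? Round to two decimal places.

10.41%

β = Cov(R_i, R_m) / Var(R_m) = 0.02400 / 0.02398 = 1.0008
E(R) = R_f + β × MRP = 2.37% + 1.0008 × 8.03% = 10.41%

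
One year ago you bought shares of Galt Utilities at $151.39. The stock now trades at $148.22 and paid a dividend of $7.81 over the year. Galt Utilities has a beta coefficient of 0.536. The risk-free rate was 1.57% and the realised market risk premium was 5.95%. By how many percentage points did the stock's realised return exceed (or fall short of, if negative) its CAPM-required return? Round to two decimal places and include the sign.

-1.69%

Realised HPR = (P1 + D1 − P0) / P0 = (148.22 + 7.81 − 151.39) / 151.39 = 4.64 / 151.39 = 3.0649%
CAPM required = R_f + β·MRP = 1.57% + 0.536 × 5.95% = 4.75920%
α = realised − required = 3.0649% − 4.75920% = -1.69%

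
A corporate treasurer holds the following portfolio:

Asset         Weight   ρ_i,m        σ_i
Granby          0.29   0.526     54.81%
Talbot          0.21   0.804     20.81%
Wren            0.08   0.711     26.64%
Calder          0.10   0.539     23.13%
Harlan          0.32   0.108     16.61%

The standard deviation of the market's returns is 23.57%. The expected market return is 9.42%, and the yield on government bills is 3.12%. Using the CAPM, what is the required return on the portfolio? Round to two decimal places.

7.19%

β_Granby = 0.526 × 54.81% / 23.57% = 1.2232
β_Talbot = 0.804 × 20.81% / 23.57% = 0.7099
β_Wren = 0.711 × 26.64% / 23.57% = 0.8036
β_Calder = 0.539 × 23.13% / 23.57% = 0.5289
β_Harlan = 0.108 × 16.61% / 23.57% = 0.0761
β_P = Σ w_i β_i = 0.29×1.2232 + 0.21×0.7099 + 0.08×0.8036 + 0.10×0.5289 + 0.32×0.0761 = 0.6453
MRP = 9.42% − 3.12% = 6.30%
E(R_P) = R_f + β_P × MRP = 3.12% + 0.6453 × 6.30% = 7.19%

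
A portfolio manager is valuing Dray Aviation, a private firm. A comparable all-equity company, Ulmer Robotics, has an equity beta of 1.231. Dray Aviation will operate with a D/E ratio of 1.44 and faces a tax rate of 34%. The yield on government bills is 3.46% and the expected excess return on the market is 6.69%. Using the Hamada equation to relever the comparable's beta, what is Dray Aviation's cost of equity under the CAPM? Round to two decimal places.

19.52%

β_L = β_U × [1 + (1 − t)(D/E)] = 1.231 × [1 + (1 − 0.34) × 1.44]
    = 1.231 × [1 + 0.66 × 1.44] = 1.231 × 1.9504 = 2.4009
E(R) = R_f + β_L × MRP = 3.46% + 2.4009 × 6.69% = 19.52%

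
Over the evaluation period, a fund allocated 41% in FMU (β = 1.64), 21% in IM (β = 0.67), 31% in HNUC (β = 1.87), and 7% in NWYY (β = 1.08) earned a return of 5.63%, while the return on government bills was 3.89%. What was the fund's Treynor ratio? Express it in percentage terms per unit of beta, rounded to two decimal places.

β_P = 0.41×1.64 + 0.21×0.67 + 0.31×1.87 + 0.07×1.08 = 1.4684
Treynor = (R_P − R_f) / β_P = (5.63% − 3.89%) / 1.4684 = 1.74% / 1.4684 = 1.18%

1.18%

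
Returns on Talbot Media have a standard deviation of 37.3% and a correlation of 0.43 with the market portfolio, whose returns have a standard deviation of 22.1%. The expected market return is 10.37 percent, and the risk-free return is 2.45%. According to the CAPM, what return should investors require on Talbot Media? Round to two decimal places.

8.20%

β = ρ × σ_i / σ_m = 0.43 × 37.3% / 22.1% = 0.7257
MRP = 10.37% − 2.45% = 7.92%
E(R) = 2.45% + 0.7257 × 7.92% = 8.20%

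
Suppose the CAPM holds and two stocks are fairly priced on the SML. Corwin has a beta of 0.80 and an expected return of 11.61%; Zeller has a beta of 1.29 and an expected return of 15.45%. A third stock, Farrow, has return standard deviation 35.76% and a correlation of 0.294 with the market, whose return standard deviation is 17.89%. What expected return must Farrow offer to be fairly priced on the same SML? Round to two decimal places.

9.95%

MRP = (15.45% − 11.61%) / (1.29 − 0.80) = 7.8367%
R_f = 11.61% − 0.80 × 7.8367% = 5.3406%
β_Farrow = ρ·σ_i/σ_m = 0.294 × 35.76 / 17.89 = 0.5877
E(R_Farrow) = R_f + β × MRP = 5.3406% + 0.5877 × 7.8367% = 9.95%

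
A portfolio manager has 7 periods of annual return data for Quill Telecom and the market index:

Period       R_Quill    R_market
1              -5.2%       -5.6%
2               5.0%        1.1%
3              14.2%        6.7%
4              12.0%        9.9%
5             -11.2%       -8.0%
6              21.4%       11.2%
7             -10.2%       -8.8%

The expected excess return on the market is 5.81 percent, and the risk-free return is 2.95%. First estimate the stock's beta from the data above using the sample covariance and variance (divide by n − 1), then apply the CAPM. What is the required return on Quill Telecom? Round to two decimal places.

11.52%

Mean R_i = (-5.2 + 5.0 + 14.2 + 12.0 − 11.2 + 21.4 − 10.2) / 7 = 3.7143%
Mean R_m = (-5.6 + 1.1 + 6.7 + 9.9 − 8.0 + 11.2 − 8.8) / 7 = 0.9286%
Σ(R_i − R̄_i)(R_m − R̄_m) = 643.4571  ⇒  Cov = 643.4571 / 6 = 107.2429
Σ(R_m − R̄_m)² = 436.3143  ⇒  Var(R_m) = 436.3143 / 6 = 72.7191
β = Cov / Var(R_m) = 107.2429 / 72.7191 = 1.4748
E(R) = R_f + β × MRP = 2.95% + 1.4748 × 5.81% = 11.52%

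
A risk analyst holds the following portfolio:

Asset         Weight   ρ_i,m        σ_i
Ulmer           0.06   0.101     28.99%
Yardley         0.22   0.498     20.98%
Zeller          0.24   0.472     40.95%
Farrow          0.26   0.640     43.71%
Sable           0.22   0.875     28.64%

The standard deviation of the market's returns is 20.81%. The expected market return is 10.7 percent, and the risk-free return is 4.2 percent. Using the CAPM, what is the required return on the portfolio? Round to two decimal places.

β_Ulmer = 0.101 × 28.99% / 20.81% = 0.1407
β_Yardley = 0.498 × 20.98% / 20.81% = 0.5021
β_Zeller = 0.472 × 40.95% / 20.81% = 0.9288
β_Farrow = 0.640 × 43.71% / 20.81% = 1.3443
β_Sable = 0.875 × 28.64% / 20.81% = 1.2042
β_P = Σ w_i β_i = 0.06×0.1407 + 0.22×0.5021 + 0.24×0.9288 + 0.26×1.3443 + 0.22×1.2042 = 0.9563
MRP = 10.7% − 4.2% = 6.50%
E(R_P) = R_f + β_P × MRP = 4.2% + 0.9563 × 6.5% = 10.42%

10.42%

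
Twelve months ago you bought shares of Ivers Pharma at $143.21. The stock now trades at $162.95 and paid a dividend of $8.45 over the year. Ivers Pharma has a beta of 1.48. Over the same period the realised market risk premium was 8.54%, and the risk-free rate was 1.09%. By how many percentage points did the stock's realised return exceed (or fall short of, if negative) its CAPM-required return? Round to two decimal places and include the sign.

Realised HPR = (P1 + D1 − P0) / P0 = (162.95 + 8.45 − 143.21) / 143.21 = 28.19 / 143.21 = 19.6844%
CAPM required = R_f + β·MRP = 1.09% + 1.48 × 8.54% = 13.7292%
α = realised − required = 19.6844% − 13.7292% = +5.96%

+5.96%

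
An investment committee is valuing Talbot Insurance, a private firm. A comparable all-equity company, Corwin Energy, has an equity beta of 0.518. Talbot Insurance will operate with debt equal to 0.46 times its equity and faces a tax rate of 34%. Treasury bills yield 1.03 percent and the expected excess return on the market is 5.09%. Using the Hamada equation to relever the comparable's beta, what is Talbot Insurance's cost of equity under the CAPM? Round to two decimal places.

β_L = β_U × [1 + (1 − t)(D/E)] = 0.518 × [1 + (1 − 0.34) × 0.46]
    = 0.518 × [1 + 0.66 × 0.46] = 0.518 × 1.3036 = 0.6753
E(R) = R_f + β_L × MRP = 1.03% + 0.6753 × 5.09% = 4.47%

4.47%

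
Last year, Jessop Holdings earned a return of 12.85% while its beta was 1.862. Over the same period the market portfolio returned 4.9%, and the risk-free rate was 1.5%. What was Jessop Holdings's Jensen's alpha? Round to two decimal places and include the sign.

Market excess return = 4.9% − 1.5% = 3.40%
CAPM benchmark = R_f + β(R_m − R_f) = 1.5% + 1.862 × 3.4% = 7.8308%
α = actual − benchmark = 12.85% − 7.8308% = +5.02%

+5.02%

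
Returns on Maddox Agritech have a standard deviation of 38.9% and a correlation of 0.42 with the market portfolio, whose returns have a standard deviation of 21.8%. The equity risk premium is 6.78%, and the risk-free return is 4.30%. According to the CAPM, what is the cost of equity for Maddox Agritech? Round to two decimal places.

β = ρ × σ_i / σ_m = 0.42 × 38.9% / 21.8% = 0.7494
E(R) = 4.30% + 0.7494 × 6.78% = 9.38%

9.38%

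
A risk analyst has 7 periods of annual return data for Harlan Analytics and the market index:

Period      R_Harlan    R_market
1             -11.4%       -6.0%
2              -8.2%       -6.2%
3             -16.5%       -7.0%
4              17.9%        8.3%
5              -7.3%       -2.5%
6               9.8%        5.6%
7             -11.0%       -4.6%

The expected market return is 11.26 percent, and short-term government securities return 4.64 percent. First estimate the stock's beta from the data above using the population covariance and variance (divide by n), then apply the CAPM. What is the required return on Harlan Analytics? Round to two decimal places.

Mean R_i = (-11.4 − 8.2 − 16.5 + 17.9 − 7.3 + 9.8 − 11.0) / 7 = -3.8143%
Mean R_m = (-6.0 − 6.2 − 7.0 + 8.3 − 2.5 + 5.6 − 4.6) / 7 = -1.7714%
Σ(R_i − R̄_i)(R_m − R̄_m) = 459.7429  ⇒  Cov = 459.7429 / 7 = 65.6776
Σ(R_m − R̄_m)² = 229.1343  ⇒  Var(R_m) = 229.1343 / 7 = 32.7335
β = Cov / Var(R_m) = 65.6776 / 32.7335 = 2.0064
MRP = 11.26% − 4.64% = 6.62%
E(R) = R_f + β × MRP = 4.64% + 2.0064 × 6.62% = 17.92%

17.92%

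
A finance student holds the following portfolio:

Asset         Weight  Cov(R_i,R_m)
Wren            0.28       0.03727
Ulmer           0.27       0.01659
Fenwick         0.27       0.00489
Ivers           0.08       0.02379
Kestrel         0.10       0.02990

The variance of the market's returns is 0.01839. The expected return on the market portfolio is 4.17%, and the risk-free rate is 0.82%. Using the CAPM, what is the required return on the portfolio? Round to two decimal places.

β_Wren = 0.03727 / 0.01839 = 2.0266
β_Ulmer = 0.01659 / 0.01839 = 0.9021
β_Fenwick = 0.00489 / 0.01839 = 0.2659
β_Ivers = 0.02379 / 0.01839 = 1.2936
β_Kestrel = 0.02990 / 0.01839 = 1.6259
β_P = Σ w_i β_i = 0.28×2.0266 + 0.27×0.9021 + 0.27×0.2659 + 0.08×1.2936 + 0.10×1.6259 = 1.1489
MRP = 4.17% − 0.82% = 3.35%
E(R_P) = R_f + β_P × MRP = 0.82% + 1.1489 × 3.35% = 4.67%

4.67%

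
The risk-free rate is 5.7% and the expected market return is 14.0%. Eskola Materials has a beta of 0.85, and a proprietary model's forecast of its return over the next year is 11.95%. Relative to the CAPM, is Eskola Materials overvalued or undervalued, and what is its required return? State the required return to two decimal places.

Overvalued; required return 12.76%

MRP = 14.0% − 5.7% = 8.30%
Required return = R_f + β·MRP = 5.7% + 0.85 × 8.3% = 12.76%
Forecast 11.95% < required 12.76% → the stock plots below the SML → overvalued.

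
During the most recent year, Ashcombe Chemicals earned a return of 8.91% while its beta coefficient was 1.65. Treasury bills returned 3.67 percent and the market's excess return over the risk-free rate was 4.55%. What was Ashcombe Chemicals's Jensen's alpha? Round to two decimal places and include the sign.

-2.27%

CAPM benchmark = R_f + β(R_m − R_f) = 3.67% + 1.65 × 4.55% = 11.1775%
α = actual − benchmark = 8.91% − 11.1775% = -2.27%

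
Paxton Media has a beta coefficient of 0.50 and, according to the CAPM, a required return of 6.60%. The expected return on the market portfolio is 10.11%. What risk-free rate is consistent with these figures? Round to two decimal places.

E(R) = R_f + β(E(R_m) − R_f) = R_f(1 − β) + β·E(R_m)
6.60% = R_f × (1 − 0.50) + 0.50 × 10.11%
6.60% = R_f × 0.50 + 5.0550%
R_f = (6.60% − 5.0550%) / 0.50 = 3.09%

3.09%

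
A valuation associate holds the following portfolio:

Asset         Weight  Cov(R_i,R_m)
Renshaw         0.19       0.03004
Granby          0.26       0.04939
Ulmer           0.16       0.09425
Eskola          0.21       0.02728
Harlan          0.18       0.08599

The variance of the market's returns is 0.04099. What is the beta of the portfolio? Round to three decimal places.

1.338

β_Renshaw = 0.03004 / 0.04099 = 0.7329
β_Granby = 0.04939 / 0.04099 = 1.2049
β_Ulmer = 0.09425 / 0.04099 = 2.2993
β_Eskola = 0.02728 / 0.04099 = 0.6655
β_Harlan = 0.08599 / 0.04099 = 2.0978
β_P = Σ w_i β_i = 0.19×0.7329 + 0.26×1.2049 + 0.16×2.2993 + 0.21×0.6655 + 0.18×2.0978 = 1.3378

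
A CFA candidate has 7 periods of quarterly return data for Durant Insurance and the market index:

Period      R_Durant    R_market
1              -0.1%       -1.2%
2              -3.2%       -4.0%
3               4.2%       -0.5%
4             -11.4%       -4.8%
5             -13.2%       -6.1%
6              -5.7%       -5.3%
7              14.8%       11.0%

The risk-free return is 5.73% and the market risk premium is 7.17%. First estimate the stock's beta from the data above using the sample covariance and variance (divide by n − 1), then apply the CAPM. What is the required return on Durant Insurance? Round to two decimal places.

16.53%

Mean R_i = (-0.1 − 3.2 + 4.2 − 11.4 − 13.2 − 5.7 + 14.8) / 7 = -2.0857%
Mean R_m = (-1.2 − 4.0 − 0.5 − 4.8 − 6.1 − 5.3 + 11.0) / 7 = -1.5571%
Σ(R_i − R̄_i)(R_m − R̄_m) = 316.3357  ⇒  Cov = 316.3357 / 6 = 52.7226
Σ(R_m − R̄_m)² = 210.0571  ⇒  Var(R_m) = 210.0571 / 6 = 35.0095
β = Cov / Var(R_m) = 52.7226 / 35.0095 = 1.5060
E(R) = R_f + β × MRP = 5.73% + 1.5060 × 7.17% = 16.53%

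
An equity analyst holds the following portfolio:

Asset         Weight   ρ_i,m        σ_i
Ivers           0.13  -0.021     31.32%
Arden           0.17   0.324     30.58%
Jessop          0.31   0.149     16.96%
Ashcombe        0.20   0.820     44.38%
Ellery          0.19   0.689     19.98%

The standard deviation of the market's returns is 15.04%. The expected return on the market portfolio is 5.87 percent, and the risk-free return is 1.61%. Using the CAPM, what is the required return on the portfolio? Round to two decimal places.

5.09%

β_Ivers = -0.021 × 31.32% / 15.04% = -0.0437
β_Arden = 0.324 × 30.58% / 15.04% = 0.6588
β_Jessop = 0.149 × 16.96% / 15.04% = 0.1680
β_Ashcombe = 0.820 × 44.38% / 15.04% = 2.4197
β_Ellery = 0.689 × 19.98% / 15.04% = 0.9153
β_P = Σ w_i β_i = 0.13×-0.0437 + 0.17×0.6588 + 0.31×0.1680 + 0.20×2.4197 + 0.19×0.9153 = 0.8162
MRP = 5.87% − 1.61% = 4.26%
E(R_P) = R_f + β_P × MRP = 1.61% + 0.8162 × 4.26% = 5.09%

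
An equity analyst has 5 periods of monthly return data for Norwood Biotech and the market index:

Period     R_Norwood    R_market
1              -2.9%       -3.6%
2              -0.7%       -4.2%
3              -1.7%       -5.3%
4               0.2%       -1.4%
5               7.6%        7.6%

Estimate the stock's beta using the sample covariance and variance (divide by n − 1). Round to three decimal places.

0.765

Mean R_i = (-2.9 − 0.7 − 1.7 + 0.2 + 7.6) / 5 = 0.5000%
Mean R_m = (-3.6 − 4.2 − 5.3 − 1.4 + 7.6) / 5 = -1.3800%
Σ(R_i − R̄_i)(R_m − R̄_m) = 83.3200  ⇒  Cov = 83.3200 / 4 = 20.8300
Σ(R_m − R̄_m)² = 108.8880  ⇒  Var(R_m) = 108.8880 / 4 = 27.2220
β = Cov / Var(R_m) = 20.8300 / 27.2220 = 0.7652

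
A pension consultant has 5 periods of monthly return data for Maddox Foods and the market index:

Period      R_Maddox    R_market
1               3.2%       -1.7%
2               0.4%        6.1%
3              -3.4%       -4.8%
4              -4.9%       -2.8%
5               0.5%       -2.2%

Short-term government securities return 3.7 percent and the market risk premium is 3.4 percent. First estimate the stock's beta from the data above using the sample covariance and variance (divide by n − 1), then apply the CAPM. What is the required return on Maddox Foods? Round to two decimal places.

4.74%

Mean R_i = (3.2 + 0.4 − 3.4 − 4.9 + 0.5) / 5 = -0.8400%
Mean R_m = (-1.7 + 6.1 − 4.8 − 2.8 − 2.2) / 5 = -1.0800%
Σ(R_i − R̄_i)(R_m − R̄_m) = 21.4040  ⇒  Cov = 21.4040 / 4 = 5.3510
Σ(R_m − R̄_m)² = 69.9880  ⇒  Var(R_m) = 69.9880 / 4 = 17.4970
β = Cov / Var(R_m) = 5.3510 / 17.4970 = 0.3058
E(R) = R_f + β × MRP = 3.7% + 0.3058 × 3.4% = 4.74%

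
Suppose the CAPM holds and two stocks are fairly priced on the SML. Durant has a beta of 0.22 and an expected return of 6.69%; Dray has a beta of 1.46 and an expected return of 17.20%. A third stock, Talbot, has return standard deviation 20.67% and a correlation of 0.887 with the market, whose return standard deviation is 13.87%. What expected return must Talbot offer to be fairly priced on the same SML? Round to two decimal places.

16.03%

MRP = (17.20% − 6.69%) / (1.46 − 0.22) = 8.4758%
R_f = 6.69% − 0.22 × 8.4758% = 4.8253%
β_Talbot = ρ·σ_i/σ_m = 0.887 × 20.67 / 13.87 = 1.3219
E(R_Talbot) = R_f + β × MRP = 4.8253% + 1.3219 × 8.4758% = 16.03%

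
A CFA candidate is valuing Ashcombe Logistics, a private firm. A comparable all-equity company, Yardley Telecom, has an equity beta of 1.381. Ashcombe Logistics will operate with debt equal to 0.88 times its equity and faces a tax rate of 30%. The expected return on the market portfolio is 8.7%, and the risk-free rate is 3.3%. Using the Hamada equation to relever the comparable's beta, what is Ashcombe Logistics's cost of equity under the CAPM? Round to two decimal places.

β_L = β_U × [1 + (1 − t)(D/E)] = 1.381 × [1 + (1 − 0.30) × 0.88]
    = 1.381 × [1 + 0.70 × 0.88] = 1.381 × 1.6160 = 2.2317
MRP = 8.7% − 3.3% = 5.40%
E(R) = R_f + β_L × MRP = 3.3% + 2.2317 × 5.4% = 15.35%

15.35%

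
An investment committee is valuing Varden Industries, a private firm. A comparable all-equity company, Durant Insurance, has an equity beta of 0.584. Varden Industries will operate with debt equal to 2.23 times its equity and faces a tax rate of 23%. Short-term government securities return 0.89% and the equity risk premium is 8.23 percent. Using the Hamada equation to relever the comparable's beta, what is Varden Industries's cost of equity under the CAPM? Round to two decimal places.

β_L = β_U × [1 + (1 − t)(D/E)] = 0.584 × [1 + (1 − 0.23) × 2.23]
    = 0.584 × [1 + 0.77 × 2.23] = 0.584 × 2.7171 = 1.5868
E(R) = R_f + β_L × MRP = 0.89% + 1.5868 × 8.23% = 13.95%

13.95%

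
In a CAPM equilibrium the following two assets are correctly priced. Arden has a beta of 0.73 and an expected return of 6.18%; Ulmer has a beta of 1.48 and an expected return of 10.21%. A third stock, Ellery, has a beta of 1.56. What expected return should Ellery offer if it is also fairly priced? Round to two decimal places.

MRP (SML slope) = (10.21% − 6.18%) / (1.48 − 0.73) = 4.03% / 0.75 = 5.3733%
R_f (intercept) = 6.18% − 0.73 × 5.3733% = 2.2575%
E(R_Ellery) = R_f + β × MRP = 2.2575% + 1.56 × 5.3733% = 10.64%

10.64%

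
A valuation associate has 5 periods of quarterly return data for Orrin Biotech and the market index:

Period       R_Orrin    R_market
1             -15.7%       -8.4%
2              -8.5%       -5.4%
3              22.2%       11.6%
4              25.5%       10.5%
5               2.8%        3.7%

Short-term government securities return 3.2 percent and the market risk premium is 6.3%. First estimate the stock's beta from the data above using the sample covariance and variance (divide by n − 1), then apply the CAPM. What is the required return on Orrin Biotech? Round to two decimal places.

15.64%

Mean R_i = (-15.7 − 8.5 + 22.2 + 25.5 + 2.8) / 5 = 5.2600%
Mean R_m = (-8.4 − 5.4 + 11.6 + 10.5 + 3.7) / 5 = 2.4000%
Σ(R_i − R̄_i)(R_m − R̄_m) = 650.2900  ⇒  Cov = 650.2900 / 4 = 162.5725
Σ(R_m − R̄_m)² = 329.4200  ⇒  Var(R_m) = 329.4200 / 4 = 82.3550
β = Cov / Var(R_m) = 162.5725 / 82.3550 = 1.9740
E(R) = R_f + β × MRP = 3.2% + 1.9740 × 6.3% = 15.64%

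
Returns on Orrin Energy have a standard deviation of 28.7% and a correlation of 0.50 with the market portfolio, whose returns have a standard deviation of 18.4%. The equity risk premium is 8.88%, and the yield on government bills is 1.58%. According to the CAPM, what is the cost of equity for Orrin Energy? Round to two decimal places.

8.51%

β = ρ × σ_i / σ_m = 0.50 × 28.7% / 18.4% = 0.7799
E(R) = 1.58% + 0.7799 × 8.88% = 8.51%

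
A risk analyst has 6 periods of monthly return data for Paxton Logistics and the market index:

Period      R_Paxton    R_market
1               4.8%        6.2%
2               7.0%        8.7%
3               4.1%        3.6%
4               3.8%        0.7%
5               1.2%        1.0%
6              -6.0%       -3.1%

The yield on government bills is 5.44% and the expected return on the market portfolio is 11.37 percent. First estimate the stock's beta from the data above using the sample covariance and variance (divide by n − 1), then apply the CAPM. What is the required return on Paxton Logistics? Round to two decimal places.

Mean R_i = (4.8 + 7.0 + 4.1 + 3.8 + 1.2 − 6.0) / 6 = 2.4833%
Mean R_m = (6.2 + 8.7 + 3.6 + 0.7 + 1.0 − 3.1) / 6 = 2.8500%
Σ(R_i − R̄_i)(R_m − R̄_m) = 85.4150  ⇒  Cov = 85.4150 / 5 = 17.0830
Σ(R_m − R̄_m)² = 89.4550  ⇒  Var(R_m) = 89.4550 / 5 = 17.8910
β = Cov / Var(R_m) = 17.0830 / 17.8910 = 0.9548
MRP = 11.37% − 5.44% = 5.93%
E(R) = R_f + β × MRP = 5.44% + 0.9548 × 5.93% = 11.10%

11.10%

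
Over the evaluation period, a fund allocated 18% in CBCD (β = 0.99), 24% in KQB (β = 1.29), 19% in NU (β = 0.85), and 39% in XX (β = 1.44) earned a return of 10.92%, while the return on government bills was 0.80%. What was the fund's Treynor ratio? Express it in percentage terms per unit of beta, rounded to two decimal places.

β_P = 0.18×0.99 + 0.24×1.29 + 0.19×0.85 + 0.39×1.44 = 1.2109
Treynor = (R_P − R_f) / β_P = (10.92% − 0.80%) / 1.2109 = 10.12% / 1.2109 = 8.36%

8.36%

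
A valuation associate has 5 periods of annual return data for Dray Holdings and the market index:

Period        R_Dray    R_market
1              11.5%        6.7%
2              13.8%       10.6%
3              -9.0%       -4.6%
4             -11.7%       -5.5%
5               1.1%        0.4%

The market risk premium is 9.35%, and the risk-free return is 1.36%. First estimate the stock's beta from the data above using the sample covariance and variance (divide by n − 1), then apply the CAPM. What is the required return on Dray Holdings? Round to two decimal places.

Mean R_i = (11.5 + 13.8 − 9.0 − 11.7 + 1.1) / 5 = 1.1400%
Mean R_m = (6.7 + 10.6 − 4.6 − 5.5 + 0.4) / 5 = 1.5200%
Σ(R_i − R̄_i)(R_m − R̄_m) = 320.8560  ⇒  Cov = 320.8560 / 4 = 80.2140
Σ(R_m − R̄_m)² = 197.2680  ⇒  Var(R_m) = 197.2680 / 4 = 49.3170
β = Cov / Var(R_m) = 80.2140 / 49.3170 = 1.6265
E(R) = R_f + β × MRP = 1.36% + 1.6265 × 9.35% = 16.57%

16.57%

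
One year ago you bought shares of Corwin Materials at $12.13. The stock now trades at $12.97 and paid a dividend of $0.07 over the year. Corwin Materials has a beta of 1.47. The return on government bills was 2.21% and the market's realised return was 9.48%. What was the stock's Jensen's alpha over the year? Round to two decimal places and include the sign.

-5.39%

Realised HPR = (P1 + D1 − P0) / P0 = (12.97 + 0.07 − 12.13) / 12.13 = 0.91 / 12.13 = 7.5021%
MRP = 9.48% − 2.21% = 7.27%
CAPM required = R_f + β·MRP = 2.21% + 1.47 × 7.27% = 12.8969%
α = realised − required = 7.5021% − 12.8969% = -5.39%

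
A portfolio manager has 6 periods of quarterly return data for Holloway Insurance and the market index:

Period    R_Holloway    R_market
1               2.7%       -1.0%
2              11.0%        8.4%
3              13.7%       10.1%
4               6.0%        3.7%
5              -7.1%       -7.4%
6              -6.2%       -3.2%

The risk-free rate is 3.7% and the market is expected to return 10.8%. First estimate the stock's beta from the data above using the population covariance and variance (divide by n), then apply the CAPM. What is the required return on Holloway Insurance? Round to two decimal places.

Mean R_i = (2.7 + 11.0 + 13.7 + 6.0 − 7.1 − 6.2) / 6 = 3.3500%
Mean R_m = (-1.0 + 8.4 + 10.1 + 3.7 − 7.4 − 3.2) / 6 = 1.7667%
Σ(R_i − R̄_i)(R_m − R̄_m) = 287.1400  ⇒  Cov = 287.1400 / 6 = 47.8567
Σ(R_m − R̄_m)² = 233.5333  ⇒  Var(R_m) = 233.5333 / 6 = 38.9222
β = Cov / Var(R_m) = 47.8567 / 38.9222 = 1.2295
MRP = 10.8% − 3.7% = 7.10%
E(R) = R_f + β × MRP = 3.7% + 1.2295 × 7.1% = 12.43%

12.43%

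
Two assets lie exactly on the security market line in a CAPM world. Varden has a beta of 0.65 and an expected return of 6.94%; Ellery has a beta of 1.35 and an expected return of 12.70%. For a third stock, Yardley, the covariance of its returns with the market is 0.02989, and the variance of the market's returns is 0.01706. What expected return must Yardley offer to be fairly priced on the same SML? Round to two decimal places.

16.01%

MRP = (12.70% − 6.94%) / (1.35 − 0.65) = 8.2286%
R_f = 6.94% − 0.65 × 8.2286% = 1.5914%
β_Yardley = Cov / Var(R_m) = 0.02989 / 0.01706 = 1.7521
E(R_Yardley) = R_f + β × MRP = 1.5914% + 1.7521 × 8.2286% = 16.01%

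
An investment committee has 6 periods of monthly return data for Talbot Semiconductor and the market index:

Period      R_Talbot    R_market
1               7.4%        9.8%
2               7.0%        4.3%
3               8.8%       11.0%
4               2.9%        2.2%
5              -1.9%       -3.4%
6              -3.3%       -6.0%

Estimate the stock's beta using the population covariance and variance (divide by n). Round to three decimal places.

0.724

Mean R_i = (7.4 + 7.0 + 8.8 + 2.9 − 1.9 − 3.3) / 6 = 3.4833%
Mean R_m = (9.8 + 4.3 + 11.0 + 2.2 − 3.4 − 6.0) / 6 = 2.9833%
Σ(R_i − R̄_i)(R_m − R̄_m) = 169.7083  ⇒  Cov = 169.7083 / 6 = 28.2847
Σ(R_m − R̄_m)² = 234.5283  ⇒  Var(R_m) = 234.5283 / 6 = 39.0881
β = Cov / Var(R_m) = 28.2847 / 39.0881 = 0.7236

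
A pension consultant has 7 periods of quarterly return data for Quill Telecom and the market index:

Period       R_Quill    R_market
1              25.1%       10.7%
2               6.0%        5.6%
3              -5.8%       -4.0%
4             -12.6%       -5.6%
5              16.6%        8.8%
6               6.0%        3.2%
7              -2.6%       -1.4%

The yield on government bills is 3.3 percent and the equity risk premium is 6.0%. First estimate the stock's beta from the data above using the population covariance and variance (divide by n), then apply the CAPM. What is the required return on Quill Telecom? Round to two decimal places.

15.40%

Mean R_i = (25.1 + 6.0 − 5.8 − 12.6 + 16.6 + 6.0 − 2.6) / 7 = 4.6714%
Mean R_m = (10.7 + 5.6 − 4.0 − 5.6 + 8.8 + 3.2 − 1.4) / 7 = 2.4714%
Σ(R_i − R̄_i)(R_m − R̄_m) = 484.0343  ⇒  Cov = 484.0343 / 7 = 69.1478
Σ(R_m − R̄_m)² = 240.0943  ⇒  Var(R_m) = 240.0943 / 7 = 34.2992
β = Cov / Var(R_m) = 69.1478 / 34.2992 = 2.0160
E(R) = R_f + β × MRP = 3.3% + 2.0160 × 6.0% = 15.40%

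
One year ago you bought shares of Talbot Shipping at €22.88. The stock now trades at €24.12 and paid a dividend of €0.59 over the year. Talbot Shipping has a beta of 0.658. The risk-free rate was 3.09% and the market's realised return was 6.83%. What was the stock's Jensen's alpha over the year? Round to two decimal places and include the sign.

+2.45%

Realised HPR = (P1 + D1 − P0) / P0 = (24.12 + 0.59 − 22.88) / 22.88 = 1.83 / 22.88 = 7.9983%
MRP = 6.83% − 3.09% = 3.74%
CAPM required = R_f + β·MRP = 3.09% + 0.658 × 3.74% = 5.55092%
α = realised − required = 7.9983% − 5.55092% = +2.45%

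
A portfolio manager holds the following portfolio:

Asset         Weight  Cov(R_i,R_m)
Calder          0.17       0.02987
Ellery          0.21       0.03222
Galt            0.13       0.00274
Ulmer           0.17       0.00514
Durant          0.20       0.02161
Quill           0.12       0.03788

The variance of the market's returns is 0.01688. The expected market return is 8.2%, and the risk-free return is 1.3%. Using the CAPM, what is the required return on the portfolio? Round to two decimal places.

10.27%

β_Calder = 0.02987 / 0.01688 = 1.7695
β_Ellery = 0.03222 / 0.01688 = 1.9088
β_Galt = 0.00274 / 0.01688 = 0.1623
β_Ulmer = 0.00514 / 0.01688 = 0.3045
β_Durant = 0.02161 / 0.01688 = 1.2802
β_Quill = 0.03788 / 0.01688 = 2.2441
β_P = Σ w_i β_i = 0.17×1.7695 + 0.21×1.9088 + 0.13×0.1623 + 0.17×0.3045 + 0.20×1.2802 + 0.12×2.2441 = 1.2999
MRP = 8.2% − 1.3% = 6.90%
E(R_P) = R_f + β_P × MRP = 1.3% + 1.2999 × 6.9% = 10.27%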